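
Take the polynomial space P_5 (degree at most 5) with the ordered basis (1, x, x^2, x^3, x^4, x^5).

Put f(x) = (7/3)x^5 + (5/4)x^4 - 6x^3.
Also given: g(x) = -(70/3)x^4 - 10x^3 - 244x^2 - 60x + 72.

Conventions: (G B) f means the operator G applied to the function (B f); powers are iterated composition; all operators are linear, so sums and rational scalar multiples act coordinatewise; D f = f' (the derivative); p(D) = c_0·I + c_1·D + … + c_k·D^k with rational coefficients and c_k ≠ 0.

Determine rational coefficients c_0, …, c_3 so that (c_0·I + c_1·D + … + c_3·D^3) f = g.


D^0 f = (7/3)x^5 + (5/4)x^4 - 6x^3
D^1 f = (35/3)x^4 + 5x^3 - 18x^2
D^2 f = (140/3)x^3 + 15x^2 - 36x
D^3 f = 140x^2 + 30x - 36
matching coefficients of g against c_0 f + c_1 Df + … from the top degree down determines the c_i
solution: c_0 = 0, c_1 = -2, c_2 = 0, c_3 = -2

p(D) = -2·D − 2·D^3, i.e. c_0 = 0, c_1 = -2, c_2 = 0, c_3 = -2


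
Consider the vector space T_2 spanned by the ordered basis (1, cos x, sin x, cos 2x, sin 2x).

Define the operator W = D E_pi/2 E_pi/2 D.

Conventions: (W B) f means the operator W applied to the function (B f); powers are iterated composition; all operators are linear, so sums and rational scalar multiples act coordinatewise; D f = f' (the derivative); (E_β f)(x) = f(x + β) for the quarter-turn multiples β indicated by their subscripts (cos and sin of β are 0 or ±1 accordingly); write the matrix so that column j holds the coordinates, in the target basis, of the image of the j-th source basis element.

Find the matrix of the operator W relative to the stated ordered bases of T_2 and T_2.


image of 1: 0
image of cos x: cos x
image of sin x: sin x
image of cos 2x: -4cos 2x
image of sin 2x: -4sin 2x
each image's coordinates form column j of the matrix

the matrix is [[0, 0, 0, 0, 0]; [0, 1, 0, 0, 0]; [0, 0, 1, 0, 0]; [0, 0, 0, -4, 0]; [0, 0, 0, 0, -4]] (rows listed top to bottom)


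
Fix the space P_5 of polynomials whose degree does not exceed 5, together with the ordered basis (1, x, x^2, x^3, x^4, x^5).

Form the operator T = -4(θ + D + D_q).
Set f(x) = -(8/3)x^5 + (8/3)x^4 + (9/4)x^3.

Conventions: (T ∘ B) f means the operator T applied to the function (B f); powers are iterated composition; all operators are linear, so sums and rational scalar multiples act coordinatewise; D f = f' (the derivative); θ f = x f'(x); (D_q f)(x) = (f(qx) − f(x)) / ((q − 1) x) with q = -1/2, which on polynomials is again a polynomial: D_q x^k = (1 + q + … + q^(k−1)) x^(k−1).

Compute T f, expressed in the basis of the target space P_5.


g(x) = (160/3)x^5 + 18x^4 - (229/3)x^3 - (135/4)x^2

θ f = -(40/3)x^5 + (32/3)x^4 + (27/4)x^3
D f = -(40/3)x^4 + (32/3)x^3 + (27/4)x^2
D_q f = -(11/6)x^4 + (5/3)x^3 + (27/16)x^2
(θ + D + D_q) f = -(40/3)x^5 - (9/2)x^4 + (229/12)x^3 + (135/16)x^2
(-4(θ + D + D_q)) f = (160/3)x^5 + 18x^4 - (229/3)x^3 - (135/4)x^2


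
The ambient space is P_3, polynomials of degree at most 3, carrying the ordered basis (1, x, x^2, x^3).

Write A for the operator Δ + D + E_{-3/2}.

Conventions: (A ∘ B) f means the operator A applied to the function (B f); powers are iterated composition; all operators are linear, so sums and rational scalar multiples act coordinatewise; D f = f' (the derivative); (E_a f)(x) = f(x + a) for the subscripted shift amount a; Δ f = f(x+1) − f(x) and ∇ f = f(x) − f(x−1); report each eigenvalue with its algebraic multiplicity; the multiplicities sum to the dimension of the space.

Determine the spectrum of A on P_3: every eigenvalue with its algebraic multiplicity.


λ = 1 (multiplicity 4)

image of 1: 1
image of x: x + 1/2
image of x^2: x^2 + x + 13/4
image of x^3: x^3 + (3/2)x^2 + (39/4)x - 19/8
the matrix is upper triangular; its diagonal is (1, 1, 1, 1)
for a triangular matrix the eigenvalues are the diagonal entries, with algebraic multiplicity their repetition count


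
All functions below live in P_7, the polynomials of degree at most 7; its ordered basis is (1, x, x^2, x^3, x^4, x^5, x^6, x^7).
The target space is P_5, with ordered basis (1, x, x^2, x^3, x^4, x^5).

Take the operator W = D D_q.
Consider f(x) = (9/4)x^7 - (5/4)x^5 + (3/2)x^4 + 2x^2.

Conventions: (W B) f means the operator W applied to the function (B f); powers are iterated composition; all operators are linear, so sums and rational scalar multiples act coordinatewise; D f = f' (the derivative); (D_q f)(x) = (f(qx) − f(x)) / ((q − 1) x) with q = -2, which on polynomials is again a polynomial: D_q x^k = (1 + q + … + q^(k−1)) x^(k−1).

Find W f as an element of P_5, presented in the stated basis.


the image equals g(x) = (1161/2)x^5 - 55x^3 - (45/2)x^2 - 2

D_q f = (387/4)x^6 - (55/4)x^4 - (15/2)x^3 - 2x
D D_q f = (1161/2)x^5 - 55x^3 - (45/2)x^2 - 2


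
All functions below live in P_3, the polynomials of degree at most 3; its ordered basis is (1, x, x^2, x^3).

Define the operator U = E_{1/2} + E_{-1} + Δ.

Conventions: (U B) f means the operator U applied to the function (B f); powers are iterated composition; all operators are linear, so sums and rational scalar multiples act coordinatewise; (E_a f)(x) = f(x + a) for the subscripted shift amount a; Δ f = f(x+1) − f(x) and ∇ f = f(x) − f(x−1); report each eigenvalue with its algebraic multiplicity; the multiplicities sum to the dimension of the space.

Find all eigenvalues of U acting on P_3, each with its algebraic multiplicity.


λ = 2 (multiplicity 4)

image of 1: 2
image of x: 2x + 1/2
image of x^2: 2x^2 + x + 9/4
image of x^3: 2x^3 + (3/2)x^2 + (27/4)x + 1/8
the matrix is upper triangular; its diagonal is (2, 2, 2, 2)
for a triangular matrix the eigenvalues are the diagonal entries, with algebraic multiplicity their repetition count


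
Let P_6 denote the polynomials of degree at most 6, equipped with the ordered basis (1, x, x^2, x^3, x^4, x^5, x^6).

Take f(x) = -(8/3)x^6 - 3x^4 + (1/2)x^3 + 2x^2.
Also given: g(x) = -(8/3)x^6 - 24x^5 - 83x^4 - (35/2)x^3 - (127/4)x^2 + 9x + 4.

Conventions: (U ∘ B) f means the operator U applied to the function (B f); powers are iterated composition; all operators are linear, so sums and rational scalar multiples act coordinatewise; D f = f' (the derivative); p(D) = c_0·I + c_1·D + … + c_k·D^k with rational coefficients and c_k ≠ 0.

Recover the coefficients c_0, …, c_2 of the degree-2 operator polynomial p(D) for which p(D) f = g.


c_0 = 1, c_1 = 3/2, c_2 = 1

D^0 f = -(8/3)x^6 - 3x^4 + (1/2)x^3 + 2x^2
D^1 f = -16x^5 - 12x^3 + (3/2)x^2 + 4x
D^2 f = -80x^4 - 36x^2 + 3x + 4
matching coefficients of g against c_0 f + c_1 Df + … from the top degree down determines the c_i
solution: c_0 = 1, c_1 = 3/2, c_2 = 1


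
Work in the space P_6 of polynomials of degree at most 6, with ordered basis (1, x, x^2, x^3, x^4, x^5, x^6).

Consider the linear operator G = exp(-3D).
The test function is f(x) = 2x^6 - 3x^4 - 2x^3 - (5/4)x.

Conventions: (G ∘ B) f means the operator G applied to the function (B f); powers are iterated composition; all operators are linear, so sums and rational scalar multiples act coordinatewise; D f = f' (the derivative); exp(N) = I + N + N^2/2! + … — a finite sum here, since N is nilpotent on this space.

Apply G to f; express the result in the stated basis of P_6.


order-1 term: -36x^5 + 36x^3 + 18x^2 + 15/4
order-2 term: 270x^4 - 162x^2 - 54x
order-3 term: -1080x^3 + 324x + 54
order-4 term: 2430x^2 - 243
order-5 term: -2916x
order-6 term: 1458
the series for exp(-3D) f terminates at order 6
exp(-3D) f = 2x^6 - 36x^5 + 267x^4 - 1046x^3 + 2286x^2 - (10589/4)x + 5091/4

the result is g(x) = 2x^6 - 36x^5 + 267x^4 - 1046x^3 + 2286x^2 - (10589/4)x + 5091/4


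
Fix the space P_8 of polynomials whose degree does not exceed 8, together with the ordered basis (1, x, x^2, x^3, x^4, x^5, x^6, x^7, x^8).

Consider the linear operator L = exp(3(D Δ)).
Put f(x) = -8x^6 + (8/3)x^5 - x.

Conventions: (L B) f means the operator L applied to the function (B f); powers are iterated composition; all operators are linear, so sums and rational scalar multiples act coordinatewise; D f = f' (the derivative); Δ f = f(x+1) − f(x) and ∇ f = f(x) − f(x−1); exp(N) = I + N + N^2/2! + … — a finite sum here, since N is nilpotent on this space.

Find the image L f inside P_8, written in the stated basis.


the result is g(x) = -8x^6 + (8/3)x^5 - 720x^4 - 1280x^3 - 14160x^2 - 25041x - 39704

order-1 term: -720x^4 - 1280x^3 - 1200x^2 - 560x - 104
order-2 term: -12960x^2 - 24480x - 13680
order-3 term: -25920
the series for exp(3(D Δ)) f terminates at order 3
exp(3(D Δ)) f = -8x^6 + (8/3)x^5 - 720x^4 - 1280x^3 - 14160x^2 - 25041x - 39704


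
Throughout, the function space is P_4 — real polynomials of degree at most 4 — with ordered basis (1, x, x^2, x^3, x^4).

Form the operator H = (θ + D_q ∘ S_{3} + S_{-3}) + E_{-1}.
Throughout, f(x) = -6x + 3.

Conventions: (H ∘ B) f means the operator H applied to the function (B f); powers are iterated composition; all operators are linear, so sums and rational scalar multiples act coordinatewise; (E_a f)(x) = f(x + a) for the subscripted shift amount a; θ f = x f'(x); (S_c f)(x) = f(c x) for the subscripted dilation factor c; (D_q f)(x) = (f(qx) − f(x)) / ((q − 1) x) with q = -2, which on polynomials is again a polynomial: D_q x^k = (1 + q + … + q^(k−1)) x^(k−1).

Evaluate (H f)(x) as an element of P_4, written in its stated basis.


g(x) = 6x - 6

θ f = -6x
S_{3} f = -18x + 3
D_q S_{3} f = -18
S_{-3} f = 18x + 3
(θ + D_q ∘ S_{3} + S_{-3}) f = 12x - 15
E_{-1} f = -6x + 9
((θ + D_q ∘ S_{3} + S_{-3}) + E_{-1}) f = 6x - 6


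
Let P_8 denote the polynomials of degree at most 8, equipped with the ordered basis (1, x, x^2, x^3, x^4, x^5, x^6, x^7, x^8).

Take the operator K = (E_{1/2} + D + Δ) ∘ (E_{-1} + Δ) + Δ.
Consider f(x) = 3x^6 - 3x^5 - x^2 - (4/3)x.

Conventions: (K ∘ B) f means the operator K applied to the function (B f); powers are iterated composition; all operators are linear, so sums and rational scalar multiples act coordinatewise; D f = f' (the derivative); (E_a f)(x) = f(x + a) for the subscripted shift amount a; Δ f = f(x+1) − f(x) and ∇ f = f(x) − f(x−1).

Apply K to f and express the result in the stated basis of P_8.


g(x) = 3x^6 + 60x^5 + (555/4)x^4 + 900x^3 + (5489/16)x^2 + (14335/24)x + 12031/192

E_{-1} f = 3x^6 - 21x^5 + 60x^4 - 90x^3 + 74x^2 - (97/3)x + 19/3
Δ f = 18x^5 + 30x^4 + 30x^3 + 15x^2 + x - 7/3
(E_{-1} + Δ) f = 3x^6 - 3x^5 + 90x^4 - 60x^3 + 89x^2 - (94/3)x + 4
E_{1/2} (E_{-1} + Δ) f = 3x^6 + 6x^5 + (375/4)x^4 + 120x^3 + (2129/16)x^2 + (1375/24)x + 1663/192
D (E_{-1} + Δ) f = 18x^5 - 15x^4 + 360x^3 - 180x^2 + 178x - 94/3
Δ (E_{-1} + Δ) f = 18x^5 + 30x^4 + 390x^3 + 375x^2 + 361x + 263/3
(E_{1/2} + D + Δ) (E_{-1} + Δ) f = 3x^6 + 42x^5 + (435/4)x^4 + 870x^3 + (5249/16)x^2 + (14311/24)x + 12479/192
Δ f = 18x^5 + 30x^4 + 30x^3 + 15x^2 + x - 7/3
((E_{1/2} + D + Δ) ∘ (E_{-1} + Δ) + Δ) f = 3x^6 + 60x^5 + (555/4)x^4 + 900x^3 + (5489/16)x^2 + (14335/24)x + 12031/192


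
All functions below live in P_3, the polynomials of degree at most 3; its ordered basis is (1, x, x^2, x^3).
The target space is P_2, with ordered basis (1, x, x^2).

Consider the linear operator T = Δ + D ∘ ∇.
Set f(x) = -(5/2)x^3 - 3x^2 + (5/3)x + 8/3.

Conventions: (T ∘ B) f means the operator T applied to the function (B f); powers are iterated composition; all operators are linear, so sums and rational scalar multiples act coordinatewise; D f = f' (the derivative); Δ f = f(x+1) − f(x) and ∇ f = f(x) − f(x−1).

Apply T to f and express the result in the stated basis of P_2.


Δ f = -(15/2)x^2 - (27/2)x - 23/6
∇ f = -(15/2)x^2 + (3/2)x + 13/6
D ∇ f = -15x + 3/2
(Δ + D ∘ ∇) f = -(15/2)x^2 - (57/2)x - 7/3

the result is g(x) = -(15/2)x^2 - (57/2)x - 7/3


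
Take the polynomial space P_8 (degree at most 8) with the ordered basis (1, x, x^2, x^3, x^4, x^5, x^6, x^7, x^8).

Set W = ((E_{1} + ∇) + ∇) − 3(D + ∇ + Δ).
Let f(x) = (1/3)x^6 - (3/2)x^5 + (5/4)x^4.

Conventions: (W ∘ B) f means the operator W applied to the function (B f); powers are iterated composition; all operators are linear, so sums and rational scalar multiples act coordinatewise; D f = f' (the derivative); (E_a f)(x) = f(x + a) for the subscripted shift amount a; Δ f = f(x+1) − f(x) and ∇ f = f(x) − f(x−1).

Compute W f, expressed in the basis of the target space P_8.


E_{1} f = (1/3)x^6 + (1/2)x^5 - (5/4)x^4 - (10/3)x^3 - (5/2)x^2 - (1/2)x + 1/12
∇ f = 2x^5 - (25/2)x^4 + (80/3)x^3 - (55/2)x^2 + (29/2)x - 37/12
(E_{1} + ∇) f = (1/3)x^6 + (5/2)x^5 - (55/4)x^4 + (70/3)x^3 - 30x^2 + 14x - 3
∇ f = 2x^5 - (25/2)x^4 + (80/3)x^3 - (55/2)x^2 + (29/2)x - 37/12
((E_{1} + ∇) + ∇) f = (1/3)x^6 + (9/2)x^5 - (105/4)x^4 + 50x^3 - (115/2)x^2 + (57/2)x - 73/12
D f = 2x^5 - (15/2)x^4 + 5x^3
∇ f = 2x^5 - (25/2)x^4 + (80/3)x^3 - (55/2)x^2 + (29/2)x - 37/12
Δ f = 2x^5 - (5/2)x^4 - (10/3)x^3 - (5/2)x^2 - (1/2)x + 1/12
(D + ∇ + Δ) f = 6x^5 - (45/2)x^4 + (85/3)x^3 - 30x^2 + 14x - 3
(-3(D + ∇ + Δ)) f = -18x^5 + (135/2)x^4 - 85x^3 + 90x^2 - 42x + 9
(((E_{1} + ∇) + ∇) − 3(D + ∇ + Δ)) f = (1/3)x^6 - (27/2)x^5 + (165/4)x^4 - 35x^3 + (65/2)x^2 - (27/2)x + 35/12

the result is g(x) = (1/3)x^6 - (27/2)x^5 + (165/4)x^4 - 35x^3 + (65/2)x^2 - (27/2)x + 35/12


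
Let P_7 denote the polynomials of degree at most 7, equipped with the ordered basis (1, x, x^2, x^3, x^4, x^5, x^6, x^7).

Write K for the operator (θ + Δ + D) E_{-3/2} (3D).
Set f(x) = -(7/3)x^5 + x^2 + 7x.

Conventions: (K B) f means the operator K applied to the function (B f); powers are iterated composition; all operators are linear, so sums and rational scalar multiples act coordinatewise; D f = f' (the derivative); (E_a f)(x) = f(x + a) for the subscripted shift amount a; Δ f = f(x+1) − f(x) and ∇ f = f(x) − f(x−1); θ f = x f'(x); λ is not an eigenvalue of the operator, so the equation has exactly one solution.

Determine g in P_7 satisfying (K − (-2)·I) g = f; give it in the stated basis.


the result is g(x) = -(7/6)x^5 + 35x^4 - (1435/2)x^3 + (28247/4)x^2 - (127909/8)x - 486209/8

write g with unknown coordinates in the stated basis and equate coefficients in (K − (-2)·I) g = f
solving from the highest basis element down gives g = -(7/6)x^5 + 35x^4 - (1435/2)x^3 + (28247/4)x^2 - (127909/8)x - 486209/8
check: K g = -70x^4 + 1435x^3 - (28245/2)x^2 + (127937/4)x + 486209/4
so K g − (-2)·g = -(7/3)x^5 + x^2 + 7x = f ✓


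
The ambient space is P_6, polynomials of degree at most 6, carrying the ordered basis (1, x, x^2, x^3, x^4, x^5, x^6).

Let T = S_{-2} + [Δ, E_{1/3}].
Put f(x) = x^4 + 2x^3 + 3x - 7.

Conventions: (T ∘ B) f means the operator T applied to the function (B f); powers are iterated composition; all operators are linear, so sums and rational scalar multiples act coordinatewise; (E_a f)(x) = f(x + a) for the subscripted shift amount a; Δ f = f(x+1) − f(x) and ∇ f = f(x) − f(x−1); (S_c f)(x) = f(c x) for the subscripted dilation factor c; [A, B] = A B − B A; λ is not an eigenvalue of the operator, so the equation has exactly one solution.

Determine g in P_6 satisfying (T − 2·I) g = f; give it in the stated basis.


write g with unknown coordinates in the stated basis and equate coefficients in (T − 2·I) g = f
solving from the highest basis element down gives g = (1/14)x^4 - (1/5)x^3 - (3/4)x + 7
check: T g = (8/7)x^4 + (8/5)x^3 + (3/2)x + 7
so T g − 2·g = x^4 + 2x^3 + 3x - 7 = f ✓

the result is g(x) = (1/14)x^4 - (1/5)x^3 - (3/4)x + 7


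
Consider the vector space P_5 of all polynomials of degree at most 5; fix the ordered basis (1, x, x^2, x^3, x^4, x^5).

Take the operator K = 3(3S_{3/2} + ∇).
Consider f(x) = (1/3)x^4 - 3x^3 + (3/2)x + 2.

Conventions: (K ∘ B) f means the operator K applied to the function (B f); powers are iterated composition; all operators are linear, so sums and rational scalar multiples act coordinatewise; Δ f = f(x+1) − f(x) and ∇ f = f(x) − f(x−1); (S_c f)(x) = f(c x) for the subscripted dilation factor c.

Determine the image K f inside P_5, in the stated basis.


g(x) = (243/16)x^4 - (697/8)x^3 - 33x^2 + (205/4)x + 25/2

S_{3/2} f = (27/16)x^4 - (81/8)x^3 + (9/4)x + 2
(3S_{3/2}) f = (81/16)x^4 - (243/8)x^3 + (27/4)x + 6
∇ f = (4/3)x^3 - 11x^2 + (31/3)x - 11/6
(3S_{3/2} + ∇) f = (81/16)x^4 - (697/24)x^3 - 11x^2 + (205/12)x + 25/6
(3(3S_{3/2} + ∇)) f = (243/16)x^4 - (697/8)x^3 - 33x^2 + (205/4)x + 25/2


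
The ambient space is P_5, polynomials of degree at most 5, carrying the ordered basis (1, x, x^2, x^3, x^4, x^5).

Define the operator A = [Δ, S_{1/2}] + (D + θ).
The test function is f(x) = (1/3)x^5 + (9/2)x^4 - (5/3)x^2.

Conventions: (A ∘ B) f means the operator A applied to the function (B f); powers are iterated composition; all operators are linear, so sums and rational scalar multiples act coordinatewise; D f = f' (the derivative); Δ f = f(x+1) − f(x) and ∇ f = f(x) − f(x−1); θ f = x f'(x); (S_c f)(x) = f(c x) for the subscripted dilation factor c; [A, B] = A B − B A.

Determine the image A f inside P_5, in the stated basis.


S_{1/2} f = (1/96)x^5 + (9/32)x^4 - (5/12)x^2
Δ S_{1/2} f = (5/96)x^4 + (59/48)x^3 + (43/24)x^2 + (11/32)x - 1/8
Δ f = (5/3)x^4 + (64/3)x^3 + (91/3)x^2 + (49/3)x + 19/6
S_{1/2} Δ f = (5/48)x^4 + (8/3)x^3 + (91/12)x^2 + (49/6)x + 19/6
[Δ, S_{1/2}] f = -(5/96)x^4 - (23/16)x^3 - (139/24)x^2 - (751/96)x - 79/24
D f = (5/3)x^4 + 18x^3 - (10/3)x
θ f = (5/3)x^5 + 18x^4 - (10/3)x^2
(D + θ) f = (5/3)x^5 + (59/3)x^4 + 18x^3 - (10/3)x^2 - (10/3)x
([Δ, S_{1/2}] + (D + θ)) f = (5/3)x^5 + (1883/96)x^4 + (265/16)x^3 - (73/8)x^2 - (357/32)x - 79/24

g(x) = (5/3)x^5 + (1883/96)x^4 + (265/16)x^3 - (73/8)x^2 - (357/32)x - 79/24


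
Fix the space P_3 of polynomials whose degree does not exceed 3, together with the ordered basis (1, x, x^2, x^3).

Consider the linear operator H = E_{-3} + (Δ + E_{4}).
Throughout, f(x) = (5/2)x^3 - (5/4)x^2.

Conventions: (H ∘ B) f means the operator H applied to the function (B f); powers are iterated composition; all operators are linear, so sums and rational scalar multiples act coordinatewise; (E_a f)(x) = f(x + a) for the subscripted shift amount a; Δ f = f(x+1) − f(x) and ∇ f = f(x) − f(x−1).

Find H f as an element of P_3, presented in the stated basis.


E_{-3} f = (5/2)x^3 - (95/4)x^2 + 75x - 315/4
Δ f = (15/2)x^2 + 5x + 5/4
E_{4} f = (5/2)x^3 + (115/4)x^2 + 110x + 140
(Δ + E_{4}) f = (5/2)x^3 + (145/4)x^2 + 115x + 565/4
(E_{-3} + (Δ + E_{4})) f = 5x^3 + (25/2)x^2 + 190x + 125/2

g(x) = 5x^3 + (25/2)x^2 + 190x + 125/2


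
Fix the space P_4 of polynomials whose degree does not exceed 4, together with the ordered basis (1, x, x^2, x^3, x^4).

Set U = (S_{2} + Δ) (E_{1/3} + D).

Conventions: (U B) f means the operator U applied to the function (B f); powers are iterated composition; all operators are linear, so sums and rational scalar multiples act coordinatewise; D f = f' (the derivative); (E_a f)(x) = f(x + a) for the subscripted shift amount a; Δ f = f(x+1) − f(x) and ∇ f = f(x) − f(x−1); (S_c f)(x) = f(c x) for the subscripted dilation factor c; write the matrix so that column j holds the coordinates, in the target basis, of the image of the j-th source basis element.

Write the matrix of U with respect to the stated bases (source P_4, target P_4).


the matrix is [[1, 7/3, 34/9, 145/27, 580/81]; [0, 2, 22/3, 35/3, 584/27]; [0, 0, 4, 19, 74/3]; [0, 0, 0, 8, 140/3]; [0, 0, 0, 0, 16]] (rows listed top to bottom)

image of 1: 1
image of x: 2x + 7/3
image of x^2: 4x^2 + (22/3)x + 34/9
image of x^3: 8x^3 + 19x^2 + (35/3)x + 145/27
image of x^4: 16x^4 + (140/3)x^3 + (74/3)x^2 + (584/27)x + 580/81
each image's coordinates form column j of the matrix


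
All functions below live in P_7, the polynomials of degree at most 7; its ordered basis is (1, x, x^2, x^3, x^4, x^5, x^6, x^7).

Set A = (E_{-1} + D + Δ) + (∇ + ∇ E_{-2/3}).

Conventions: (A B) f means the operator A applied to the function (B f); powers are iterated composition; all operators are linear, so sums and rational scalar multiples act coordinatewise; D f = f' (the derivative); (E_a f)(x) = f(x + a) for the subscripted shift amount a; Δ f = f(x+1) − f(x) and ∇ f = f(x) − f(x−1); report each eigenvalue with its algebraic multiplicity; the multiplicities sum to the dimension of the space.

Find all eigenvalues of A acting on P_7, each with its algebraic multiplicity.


λ = 1 (multiplicity 8)

image of 1: 1
image of x: x + 3
image of x^2: x^2 + 6x - 4/3
image of x^3: x^3 + 9x^2 - 4x + 16/3
image of x^4: x^4 + 12x^3 - 8x^2 + (64/3)x - 176/27
image of x^5: x^5 + 15x^4 - (40/3)x^3 + (160/3)x^2 - (880/27)x + 1112/81
image of x^6: x^6 + 18x^5 - 20x^4 + (320/3)x^3 - (880/9)x^2 + (2224/27)x - 1648/81
image of x^7: x^7 + 21x^6 - 28x^5 + (560/3)x^4 - (6160/27)x^3 + (7784/27)x^2 - (11536/81)x + 26728/729
the matrix is upper triangular; its diagonal is (1, 1, 1, 1, 1, 1, 1, 1)
for a triangular matrix the eigenvalues are the diagonal entries, with algebraic multiplicity their repetition count


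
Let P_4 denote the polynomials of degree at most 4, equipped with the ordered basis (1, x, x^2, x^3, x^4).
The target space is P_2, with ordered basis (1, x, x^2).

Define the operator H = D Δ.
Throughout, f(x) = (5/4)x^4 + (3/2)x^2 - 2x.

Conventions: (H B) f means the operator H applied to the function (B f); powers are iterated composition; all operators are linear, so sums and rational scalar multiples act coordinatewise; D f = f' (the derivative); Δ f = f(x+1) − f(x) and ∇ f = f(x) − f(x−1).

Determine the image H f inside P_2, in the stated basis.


g(x) = 15x^2 + 15x + 8

Δ f = 5x^3 + (15/2)x^2 + 8x + 3/4
D Δ f = 15x^2 + 15x + 8


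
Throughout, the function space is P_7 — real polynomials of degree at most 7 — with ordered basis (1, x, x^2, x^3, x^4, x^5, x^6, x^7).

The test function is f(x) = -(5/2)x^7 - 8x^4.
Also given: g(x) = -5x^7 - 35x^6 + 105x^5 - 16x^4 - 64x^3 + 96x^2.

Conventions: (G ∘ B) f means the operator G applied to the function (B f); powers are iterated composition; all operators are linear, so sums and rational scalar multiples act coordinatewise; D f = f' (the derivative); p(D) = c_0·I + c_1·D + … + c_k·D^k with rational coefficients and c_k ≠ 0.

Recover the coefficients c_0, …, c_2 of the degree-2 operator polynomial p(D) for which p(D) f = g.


p(D) = 2·I + 2·D − D^2, i.e. c_0 = 2, c_1 = 2, c_2 = -1

D^0 f = -(5/2)x^7 - 8x^4
D^1 f = -(35/2)x^6 - 32x^3
D^2 f = -105x^5 - 96x^2
matching coefficients of g against c_0 f + c_1 Df + … from the top degree down determines the c_i
solution: c_0 = 2, c_1 = 2, c_2 = -1


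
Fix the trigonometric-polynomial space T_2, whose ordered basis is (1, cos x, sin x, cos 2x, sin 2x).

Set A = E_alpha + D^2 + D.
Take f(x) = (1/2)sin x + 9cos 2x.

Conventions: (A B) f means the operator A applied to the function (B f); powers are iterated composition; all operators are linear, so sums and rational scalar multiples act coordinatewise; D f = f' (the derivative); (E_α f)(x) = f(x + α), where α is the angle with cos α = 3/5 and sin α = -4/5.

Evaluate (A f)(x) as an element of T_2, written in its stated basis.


E_alpha f = -(2/5)cos x + (3/10)sin x - (63/25)cos 2x + (216/25)sin 2x
D f = (1/2)cos x - 18sin 2x
D D f = -(1/2)sin x - 36cos 2x
D f = (1/2)cos x - 18sin 2x
(E_alpha + D^2 + D) f = (1/10)cos x - (1/5)sin x - (963/25)cos 2x - (234/25)sin 2x

the result is g(x) = (1/10)cos x - (1/5)sin x - (963/25)cos 2x - (234/25)sin 2x


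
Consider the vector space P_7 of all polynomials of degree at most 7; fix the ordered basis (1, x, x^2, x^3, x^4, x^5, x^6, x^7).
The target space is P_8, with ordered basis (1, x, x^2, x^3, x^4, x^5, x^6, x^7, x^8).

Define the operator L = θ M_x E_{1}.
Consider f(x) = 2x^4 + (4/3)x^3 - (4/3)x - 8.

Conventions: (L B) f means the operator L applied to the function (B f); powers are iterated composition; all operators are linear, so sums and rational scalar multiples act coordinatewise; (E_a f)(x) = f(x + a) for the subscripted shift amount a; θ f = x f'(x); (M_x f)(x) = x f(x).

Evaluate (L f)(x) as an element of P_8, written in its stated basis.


g(x) = 10x^5 + (112/3)x^4 + 48x^3 + (64/3)x^2 - 6x

E_{1} f = 2x^4 + (28/3)x^3 + 16x^2 + (32/3)x - 6
M_x E_{1} f = 2x^5 + (28/3)x^4 + 16x^3 + (32/3)x^2 - 6x
θ (M_x E_{1}) f = 10x^5 + (112/3)x^4 + 48x^3 + (64/3)x^2 - 6x


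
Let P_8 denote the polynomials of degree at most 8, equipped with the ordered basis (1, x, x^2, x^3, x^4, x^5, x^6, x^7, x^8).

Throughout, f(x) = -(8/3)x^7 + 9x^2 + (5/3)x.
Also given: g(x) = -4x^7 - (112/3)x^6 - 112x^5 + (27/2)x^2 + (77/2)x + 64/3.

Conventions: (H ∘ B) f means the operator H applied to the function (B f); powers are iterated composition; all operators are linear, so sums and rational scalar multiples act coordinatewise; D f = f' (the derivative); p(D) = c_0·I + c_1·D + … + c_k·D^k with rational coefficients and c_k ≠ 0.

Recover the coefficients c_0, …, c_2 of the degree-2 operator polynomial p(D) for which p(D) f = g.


D^0 f = -(8/3)x^7 + 9x^2 + (5/3)x
D^1 f = -(56/3)x^6 + 18x + 5/3
D^2 f = -112x^5 + 18
matching coefficients of g against c_0 f + c_1 Df + … from the top degree down determines the c_i
solution: c_0 = 3/2, c_1 = 2, c_2 = 1

c_0 = 3/2, c_1 = 2, c_2 = 1


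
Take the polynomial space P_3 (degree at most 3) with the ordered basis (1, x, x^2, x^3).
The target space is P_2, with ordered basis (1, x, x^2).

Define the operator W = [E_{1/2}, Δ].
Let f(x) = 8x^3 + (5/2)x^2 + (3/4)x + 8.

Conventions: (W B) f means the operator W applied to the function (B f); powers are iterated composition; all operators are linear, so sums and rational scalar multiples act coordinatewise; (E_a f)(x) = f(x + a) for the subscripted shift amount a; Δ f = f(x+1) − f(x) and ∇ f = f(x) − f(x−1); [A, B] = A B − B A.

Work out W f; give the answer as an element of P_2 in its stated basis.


the image equals g(x) = 0

Δ f = 24x^2 + 29x + 45/4
E_{1/2} Δ f = 24x^2 + 53x + 127/4
E_{1/2} f = 8x^3 + (29/2)x^2 + (37/4)x + 10
Δ E_{1/2} f = 24x^2 + 53x + 127/4
[E_{1/2}, Δ] f = 0


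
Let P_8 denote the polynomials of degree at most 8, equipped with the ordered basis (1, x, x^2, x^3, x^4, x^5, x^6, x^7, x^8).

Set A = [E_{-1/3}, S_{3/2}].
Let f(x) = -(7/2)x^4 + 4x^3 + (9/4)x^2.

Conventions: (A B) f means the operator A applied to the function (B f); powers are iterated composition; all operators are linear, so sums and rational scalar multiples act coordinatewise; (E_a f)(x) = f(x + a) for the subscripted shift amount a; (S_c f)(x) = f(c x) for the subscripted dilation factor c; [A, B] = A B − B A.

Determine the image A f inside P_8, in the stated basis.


S_{3/2} f = -(567/32)x^4 + (27/2)x^3 + (81/16)x^2
E_{-1/3} S_{3/2} f = -(567/32)x^4 + (297/8)x^3 - (81/4)x^2 + (15/4)x - 5/32
E_{-1/3} f = -(7/2)x^4 + (26/3)x^3 - (49/12)x^2 + (19/54)x + 19/324
S_{3/2} E_{-1/3} f = -(567/32)x^4 + (117/4)x^3 - (147/16)x^2 + (19/36)x + 19/324
[E_{-1/3}, S_{3/2}] f = (63/8)x^3 - (177/16)x^2 + (29/9)x - 557/2592

the image equals g(x) = (63/8)x^3 - (177/16)x^2 + (29/9)x - 557/2592


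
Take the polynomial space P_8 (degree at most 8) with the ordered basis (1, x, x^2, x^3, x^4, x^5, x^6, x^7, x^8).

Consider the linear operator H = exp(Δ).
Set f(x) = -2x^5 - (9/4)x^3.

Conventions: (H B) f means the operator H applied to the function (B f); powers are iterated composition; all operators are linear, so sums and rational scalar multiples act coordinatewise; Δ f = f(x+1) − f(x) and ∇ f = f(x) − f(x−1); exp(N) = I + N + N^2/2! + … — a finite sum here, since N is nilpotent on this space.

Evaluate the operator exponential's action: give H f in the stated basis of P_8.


order-1 term: -10x^4 - 20x^3 - (107/4)x^2 - (67/4)x - 17/4
order-2 term: -20x^3 - 60x^2 - (307/4)x - 147/4
order-3 term: -20x^2 - 60x - 209/4
order-4 term: -10x - 20
order-5 term: -2
the series for exp(Δ) f terminates at order 5
exp(Δ) f = -2x^5 - 10x^4 - (169/4)x^3 - (427/4)x^2 - (327/2)x - 461/4

the image equals g(x) = -2x^5 - 10x^4 - (169/4)x^3 - (427/4)x^2 - (327/2)x - 461/4


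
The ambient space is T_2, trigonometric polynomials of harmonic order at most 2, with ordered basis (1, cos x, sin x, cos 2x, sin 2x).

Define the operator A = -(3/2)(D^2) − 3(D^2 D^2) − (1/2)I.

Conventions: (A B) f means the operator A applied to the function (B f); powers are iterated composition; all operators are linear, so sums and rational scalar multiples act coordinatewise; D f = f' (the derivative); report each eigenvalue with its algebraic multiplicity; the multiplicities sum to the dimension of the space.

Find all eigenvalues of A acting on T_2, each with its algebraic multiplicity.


image of 1: -1/2
image of cos x: -2cos x
image of sin x: -2sin x
image of cos 2x: -(85/2)cos 2x
image of sin 2x: -(85/2)sin 2x
the matrix is diagonal; its diagonal is (-1/2, -2, -2, -85/2, -85/2)
for a triangular matrix the eigenvalues are the diagonal entries, with algebraic multiplicity their repetition count

λ = -85/2 (multiplicity 2), λ = -2 (multiplicity 2), λ = -1/2 (multiplicity 1)


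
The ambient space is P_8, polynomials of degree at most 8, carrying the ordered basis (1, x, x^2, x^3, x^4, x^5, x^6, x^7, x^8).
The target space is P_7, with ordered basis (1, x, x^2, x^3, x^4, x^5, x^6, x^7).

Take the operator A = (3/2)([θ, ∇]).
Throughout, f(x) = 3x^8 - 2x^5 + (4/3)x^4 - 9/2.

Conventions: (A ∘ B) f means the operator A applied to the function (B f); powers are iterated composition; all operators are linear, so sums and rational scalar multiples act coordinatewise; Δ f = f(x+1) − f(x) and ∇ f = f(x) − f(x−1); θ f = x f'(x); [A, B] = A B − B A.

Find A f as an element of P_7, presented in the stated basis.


∇ f = 24x^7 - 84x^6 + 168x^5 - 220x^4 + (580/3)x^3 - 112x^2 + (118/3)x - 19/3
θ ∇ f = 168x^7 - 504x^6 + 840x^5 - 880x^4 + 580x^3 - 224x^2 + (118/3)x
θ f = 24x^8 - 10x^5 + (16/3)x^4
∇ θ f = 192x^7 - 672x^6 + 1344x^5 - 1730x^4 + (4396/3)x^3 - 804x^2 + (790/3)x - 118/3
[θ, ∇] f = -24x^7 + 168x^6 - 504x^5 + 850x^4 - (2656/3)x^3 + 580x^2 - 224x + 118/3
((3/2)([θ, ∇])) f = -36x^7 + 252x^6 - 756x^5 + 1275x^4 - 1328x^3 + 870x^2 - 336x + 59

the image equals g(x) = -36x^7 + 252x^6 - 756x^5 + 1275x^4 - 1328x^3 + 870x^2 - 336x + 59


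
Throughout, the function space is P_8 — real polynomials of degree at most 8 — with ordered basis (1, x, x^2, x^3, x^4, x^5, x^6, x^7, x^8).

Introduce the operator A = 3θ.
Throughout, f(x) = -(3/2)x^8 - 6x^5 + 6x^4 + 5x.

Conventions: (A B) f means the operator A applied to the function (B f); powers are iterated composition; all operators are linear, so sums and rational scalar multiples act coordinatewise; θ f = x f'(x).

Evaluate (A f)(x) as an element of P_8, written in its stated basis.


g(x) = -36x^8 - 90x^5 + 72x^4 + 15x

θ f = -12x^8 - 30x^5 + 24x^4 + 5x
(3θ) f = -36x^8 - 90x^5 + 72x^4 + 15x


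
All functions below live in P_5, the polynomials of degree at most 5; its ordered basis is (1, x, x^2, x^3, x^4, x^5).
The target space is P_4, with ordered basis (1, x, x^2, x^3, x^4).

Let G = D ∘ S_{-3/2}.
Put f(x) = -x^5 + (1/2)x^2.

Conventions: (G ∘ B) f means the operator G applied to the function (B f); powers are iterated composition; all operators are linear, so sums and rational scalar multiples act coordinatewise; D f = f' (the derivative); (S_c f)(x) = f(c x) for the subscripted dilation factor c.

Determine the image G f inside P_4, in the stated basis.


the image equals g(x) = (1215/32)x^4 + (9/4)x

S_{-3/2} f = (243/32)x^5 + (9/8)x^2
D S_{-3/2} f = (1215/32)x^4 + (9/4)x


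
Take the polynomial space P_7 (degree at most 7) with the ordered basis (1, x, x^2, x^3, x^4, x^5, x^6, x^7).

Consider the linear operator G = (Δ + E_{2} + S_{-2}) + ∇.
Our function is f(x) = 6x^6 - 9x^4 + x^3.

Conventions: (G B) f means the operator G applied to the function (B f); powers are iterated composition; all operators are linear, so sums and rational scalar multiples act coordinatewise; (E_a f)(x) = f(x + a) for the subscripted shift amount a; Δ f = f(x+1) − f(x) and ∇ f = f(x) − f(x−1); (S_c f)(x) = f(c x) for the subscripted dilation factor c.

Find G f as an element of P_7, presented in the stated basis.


the image equals g(x) = 390x^6 + 144x^5 + 207x^4 + 1049x^3 + 1236x^2 + 876x + 250

Δ f = 36x^5 + 90x^4 + 84x^3 + 39x^2 + 3x - 2
E_{2} f = 6x^6 + 72x^5 + 351x^4 + 889x^3 + 1230x^2 + 876x + 248
S_{-2} f = 384x^6 - 144x^4 - 8x^3
(Δ + E_{2} + S_{-2}) f = 390x^6 + 108x^5 + 297x^4 + 965x^3 + 1269x^2 + 879x + 246
∇ f = 36x^5 - 90x^4 + 84x^3 - 33x^2 - 3x + 4
((Δ + E_{2} + S_{-2}) + ∇) f = 390x^6 + 144x^5 + 207x^4 + 1049x^3 + 1236x^2 + 876x + 250


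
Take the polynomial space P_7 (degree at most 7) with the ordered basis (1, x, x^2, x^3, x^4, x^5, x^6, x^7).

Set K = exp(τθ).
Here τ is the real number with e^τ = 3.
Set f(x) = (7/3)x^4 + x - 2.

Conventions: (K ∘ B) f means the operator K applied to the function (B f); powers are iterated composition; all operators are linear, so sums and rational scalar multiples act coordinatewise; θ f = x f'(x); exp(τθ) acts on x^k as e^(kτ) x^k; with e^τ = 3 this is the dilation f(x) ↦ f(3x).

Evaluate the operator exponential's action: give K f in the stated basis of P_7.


exp(τθ) x^k = e^(kτ) x^k; with e^τ = 3 this sends x^k to 3^k x^k
x ↦ 3 x
x^4 ↦ 81 x^4
applying this coordinatewise to f: exp(τθ) f = 189x^4 + 3x - 2

g(x) = 189x^4 + 3x - 2


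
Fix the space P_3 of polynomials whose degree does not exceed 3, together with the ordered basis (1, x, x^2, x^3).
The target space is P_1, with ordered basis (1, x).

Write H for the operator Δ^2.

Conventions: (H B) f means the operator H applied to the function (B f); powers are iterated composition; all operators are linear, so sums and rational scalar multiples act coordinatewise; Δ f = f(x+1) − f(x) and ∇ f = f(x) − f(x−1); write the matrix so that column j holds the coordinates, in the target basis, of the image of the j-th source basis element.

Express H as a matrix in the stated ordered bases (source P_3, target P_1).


image of 1: 0
image of x: 0
image of x^2: 2
image of x^3: 6x + 6
each image's coordinates form column j of the matrix

the matrix is [[0, 0, 2, 6]; [0, 0, 0, 6]] (rows listed top to bottom)


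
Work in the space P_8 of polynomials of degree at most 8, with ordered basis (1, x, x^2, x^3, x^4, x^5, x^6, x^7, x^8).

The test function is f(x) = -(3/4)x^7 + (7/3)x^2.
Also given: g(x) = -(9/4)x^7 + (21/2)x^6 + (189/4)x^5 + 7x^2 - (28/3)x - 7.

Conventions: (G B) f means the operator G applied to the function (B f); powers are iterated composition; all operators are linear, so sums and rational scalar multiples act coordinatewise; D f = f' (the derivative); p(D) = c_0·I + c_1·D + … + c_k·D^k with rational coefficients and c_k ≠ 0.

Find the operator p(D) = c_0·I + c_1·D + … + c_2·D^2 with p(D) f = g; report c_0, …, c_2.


p(D) = 3·I − 2·D − (3/2)·D^2, i.e. c_0 = 3, c_1 = -2, c_2 = -3/2

D^0 f = -(3/4)x^7 + (7/3)x^2
D^1 f = -(21/4)x^6 + (14/3)x
D^2 f = -(63/2)x^5 + 14/3
matching coefficients of g against c_0 f + c_1 Df + … from the top degree down determines the c_i
solution: c_0 = 3, c_1 = -2, c_2 = -3/2


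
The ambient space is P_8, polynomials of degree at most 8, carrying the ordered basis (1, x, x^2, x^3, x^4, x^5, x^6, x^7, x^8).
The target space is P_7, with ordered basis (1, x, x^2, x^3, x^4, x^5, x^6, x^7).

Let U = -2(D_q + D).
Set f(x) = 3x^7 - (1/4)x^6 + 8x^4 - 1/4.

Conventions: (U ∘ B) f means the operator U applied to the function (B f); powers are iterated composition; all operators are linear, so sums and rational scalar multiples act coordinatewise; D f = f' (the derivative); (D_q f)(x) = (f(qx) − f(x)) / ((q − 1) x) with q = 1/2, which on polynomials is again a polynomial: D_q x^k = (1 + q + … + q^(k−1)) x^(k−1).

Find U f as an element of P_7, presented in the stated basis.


the image equals g(x) = -(1725/32)x^6 + (255/64)x^5 - 94x^3

D_q f = (381/64)x^6 - (63/128)x^5 + 15x^3
D f = 21x^6 - (3/2)x^5 + 32x^3
(D_q + D) f = (1725/64)x^6 - (255/128)x^5 + 47x^3
(-2(D_q + D)) f = -(1725/32)x^6 + (255/64)x^5 - 94x^3


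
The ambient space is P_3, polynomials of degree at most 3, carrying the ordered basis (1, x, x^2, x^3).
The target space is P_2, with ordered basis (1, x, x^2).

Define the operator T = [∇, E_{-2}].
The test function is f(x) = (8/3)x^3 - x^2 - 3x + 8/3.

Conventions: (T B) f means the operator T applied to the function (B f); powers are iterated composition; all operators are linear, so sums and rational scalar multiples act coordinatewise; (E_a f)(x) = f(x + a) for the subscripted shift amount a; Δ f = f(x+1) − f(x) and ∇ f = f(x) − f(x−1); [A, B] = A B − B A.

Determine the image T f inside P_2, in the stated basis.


E_{-2} f = (8/3)x^3 - 17x^2 + 33x - 50/3
∇ E_{-2} f = 8x^2 - 42x + 158/3
∇ f = 8x^2 - 10x + 2/3
E_{-2} ∇ f = 8x^2 - 42x + 158/3
[∇, E_{-2}] f = 0

g(x) = 0


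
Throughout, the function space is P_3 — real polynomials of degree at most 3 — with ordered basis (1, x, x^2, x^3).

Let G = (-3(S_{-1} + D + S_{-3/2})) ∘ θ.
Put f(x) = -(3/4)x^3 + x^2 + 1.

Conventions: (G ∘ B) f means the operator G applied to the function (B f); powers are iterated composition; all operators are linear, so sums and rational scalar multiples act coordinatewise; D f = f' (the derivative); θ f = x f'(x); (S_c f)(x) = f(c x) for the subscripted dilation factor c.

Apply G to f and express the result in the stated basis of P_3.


θ f = -(9/4)x^3 + 2x^2
S_{-1} θ f = (9/4)x^3 + 2x^2
D θ f = -(27/4)x^2 + 4x
S_{-3/2} θ f = (243/32)x^3 + (9/2)x^2
(S_{-1} + D + S_{-3/2}) θ f = (315/32)x^3 - (1/4)x^2 + 4x
(-3(S_{-1} + D + S_{-3/2})) θ f = -(945/32)x^3 + (3/4)x^2 - 12x

the image equals g(x) = -(945/32)x^3 + (3/4)x^2 - 12x


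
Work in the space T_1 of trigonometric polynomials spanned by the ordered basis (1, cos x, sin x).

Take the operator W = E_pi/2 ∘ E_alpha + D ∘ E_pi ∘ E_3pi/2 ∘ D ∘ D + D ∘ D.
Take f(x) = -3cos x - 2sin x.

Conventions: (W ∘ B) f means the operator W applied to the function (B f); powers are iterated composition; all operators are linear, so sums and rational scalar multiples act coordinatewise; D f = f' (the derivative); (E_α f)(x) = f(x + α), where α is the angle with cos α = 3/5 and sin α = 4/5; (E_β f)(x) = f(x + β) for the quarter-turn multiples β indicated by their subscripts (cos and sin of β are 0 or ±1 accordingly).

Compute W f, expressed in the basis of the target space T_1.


the result is g(x) = (6/5)cos x + (17/5)sin x

E_alpha f = -(17/5)cos x + (6/5)sin x
E_pi/2 E_alpha f = (6/5)cos x + (17/5)sin x
D f = -2cos x + 3sin x
D D f = 3cos x + 2sin x
E_3pi/2 (D ∘ D) f = -2cos x + 3sin x
E_pi E_3pi/2 (D ∘ D) f = 2cos x - 3sin x
D E_pi E_3pi/2 (D ∘ D) f = -3cos x - 2sin x
D f = -2cos x + 3sin x
D D f = 3cos x + 2sin x
(E_pi/2 ∘ E_alpha + D ∘ E_pi ∘ E_3pi/2 ∘ D ∘ D + D ∘ D) f = (6/5)cos x + (17/5)sin x


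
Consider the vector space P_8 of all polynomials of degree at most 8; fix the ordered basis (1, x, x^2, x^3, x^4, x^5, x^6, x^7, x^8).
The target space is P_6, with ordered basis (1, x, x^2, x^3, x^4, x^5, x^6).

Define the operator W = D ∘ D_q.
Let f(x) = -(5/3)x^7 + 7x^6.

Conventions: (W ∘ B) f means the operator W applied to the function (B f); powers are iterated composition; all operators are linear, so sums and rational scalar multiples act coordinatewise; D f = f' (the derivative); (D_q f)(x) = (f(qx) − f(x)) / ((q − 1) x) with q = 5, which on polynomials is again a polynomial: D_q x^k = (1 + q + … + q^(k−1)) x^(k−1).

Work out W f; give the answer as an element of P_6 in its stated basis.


D_q f = -(97655/3)x^6 + 27342x^5
D D_q f = -195310x^5 + 136710x^4

the image equals g(x) = -195310x^5 + 136710x^4


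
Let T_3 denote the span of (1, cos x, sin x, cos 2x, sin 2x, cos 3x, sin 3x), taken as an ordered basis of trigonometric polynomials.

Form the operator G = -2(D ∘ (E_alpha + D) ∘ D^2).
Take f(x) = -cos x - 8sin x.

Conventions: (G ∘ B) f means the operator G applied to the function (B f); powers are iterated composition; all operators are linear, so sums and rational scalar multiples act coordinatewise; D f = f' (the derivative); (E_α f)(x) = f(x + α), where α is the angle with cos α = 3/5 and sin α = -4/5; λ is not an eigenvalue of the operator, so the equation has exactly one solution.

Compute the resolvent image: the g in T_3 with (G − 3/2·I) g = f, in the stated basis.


write g with unknown coordinates in the stated basis and equate coefficients in (G − 3/2·I) g = f
solving from the highest basis element down gives g = (230/101)cos x + (280/101)sin x
check: G g = (244/101)cos x - (388/101)sin x
so G g − 3/2·g = -cos x - 8sin x = f ✓

the result is g(x) = (230/101)cos x + (280/101)sin x
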